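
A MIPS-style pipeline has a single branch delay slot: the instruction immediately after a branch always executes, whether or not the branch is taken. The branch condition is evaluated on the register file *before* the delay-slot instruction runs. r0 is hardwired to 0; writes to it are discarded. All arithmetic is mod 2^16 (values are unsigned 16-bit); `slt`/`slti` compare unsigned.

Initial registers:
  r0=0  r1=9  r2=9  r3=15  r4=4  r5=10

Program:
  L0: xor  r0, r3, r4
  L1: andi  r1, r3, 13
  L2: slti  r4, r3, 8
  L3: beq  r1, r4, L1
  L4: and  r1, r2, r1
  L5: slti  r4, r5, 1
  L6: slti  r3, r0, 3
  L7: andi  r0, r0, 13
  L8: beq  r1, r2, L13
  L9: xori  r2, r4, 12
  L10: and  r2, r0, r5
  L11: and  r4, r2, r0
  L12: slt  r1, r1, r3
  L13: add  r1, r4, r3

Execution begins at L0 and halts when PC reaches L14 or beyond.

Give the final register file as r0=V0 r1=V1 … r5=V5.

r0=0 r1=1 r2=12 r3=1 r4=0 r5=10

[0] xor  r0, r3, r4  →  {r0:0, r1:9, r2:9, r3:15, r4:4, r5:10}
[1] andi  r1, r3, 13  →  {r0:0, r1:13, r2:9, r3:15, r4:4, r5:10}
[2] slti  r4, r3, 8  →  {r0:0, r1:13, r2:9, r3:15, r4:0, r5:10}
[3] beq  r1, r4, L1  →  {r0:0, r1:13, r2:9, r3:15, r4:0, r5:10}  ⟨branch fallthrough⟩
[4] and  r1, r2, r1  →  {r0:0, r1:9, r2:9, r3:15, r4:0, r5:10}
[5] slti  r4, r5, 1  →  {r0:0, r1:9, r2:9, r3:15, r4:0, r5:10}
[6] slti  r3, r0, 3  →  {r0:0, r1:9, r2:9, r3:1, r4:0, r5:10}
[7] andi  r0, r0, 13  →  {r0:0, r1:9, r2:9, r3:1, r4:0, r5:10}
[8] beq  r1, r2, L13  →  {r0:0, r1:9, r2:9, r3:1, r4:0, r5:10}  ⟨branch taken⟩
[9] xori  r2, r4, 12  →  {r0:0, r1:9, r2:12, r3:1, r4:0, r5:10}
[13] add  r1, r4, r3  →  {r0:0, r1:1, r2:12, r3:1, r4:0, r5:10}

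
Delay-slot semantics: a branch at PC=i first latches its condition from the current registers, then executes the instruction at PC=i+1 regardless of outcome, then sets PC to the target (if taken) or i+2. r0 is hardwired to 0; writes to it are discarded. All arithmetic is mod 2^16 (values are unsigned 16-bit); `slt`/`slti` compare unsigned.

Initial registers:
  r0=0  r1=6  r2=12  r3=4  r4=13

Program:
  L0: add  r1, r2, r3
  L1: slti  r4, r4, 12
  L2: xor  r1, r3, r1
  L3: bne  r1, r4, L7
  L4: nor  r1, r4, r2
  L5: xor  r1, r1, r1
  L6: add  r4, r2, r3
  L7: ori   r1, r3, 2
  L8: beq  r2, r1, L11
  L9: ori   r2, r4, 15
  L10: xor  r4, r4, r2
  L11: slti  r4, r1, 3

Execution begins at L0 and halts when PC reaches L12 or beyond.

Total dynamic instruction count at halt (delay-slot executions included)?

10

[0] add  r1, r2, r3  →  {r0:0, r1:16, r2:12, r3:4, r4:13}
[1] slti  r4, r4, 12  →  {r0:0, r1:16, r2:12, r3:4, r4:0}
[2] xor  r1, r3, r1  →  {r0:0, r1:20, r2:12, r3:4, r4:0}
[3] bne  r1, r4, L7  →  {r0:0, r1:20, r2:12, r3:4, r4:0}  ⟨branch taken⟩
[4] nor  r1, r4, r2  →  {r0:0, r1:65523, r2:12, r3:4, r4:0}
[7] ori   r1, r3, 2  →  {r0:0, r1:6, r2:12, r3:4, r4:0}
[8] beq  r2, r1, L11  →  {r0:0, r1:6, r2:12, r3:4, r4:0}  ⟨branch fallthrough⟩
[9] ori   r2, r4, 15  →  {r0:0, r1:6, r2:15, r3:4, r4:0}
[10] xor  r4, r4, r2  →  {r0:0, r1:6, r2:15, r3:4, r4:15}
[11] slti  r4, r1, 3  →  {r0:0, r1:6, r2:15, r3:4, r4:0}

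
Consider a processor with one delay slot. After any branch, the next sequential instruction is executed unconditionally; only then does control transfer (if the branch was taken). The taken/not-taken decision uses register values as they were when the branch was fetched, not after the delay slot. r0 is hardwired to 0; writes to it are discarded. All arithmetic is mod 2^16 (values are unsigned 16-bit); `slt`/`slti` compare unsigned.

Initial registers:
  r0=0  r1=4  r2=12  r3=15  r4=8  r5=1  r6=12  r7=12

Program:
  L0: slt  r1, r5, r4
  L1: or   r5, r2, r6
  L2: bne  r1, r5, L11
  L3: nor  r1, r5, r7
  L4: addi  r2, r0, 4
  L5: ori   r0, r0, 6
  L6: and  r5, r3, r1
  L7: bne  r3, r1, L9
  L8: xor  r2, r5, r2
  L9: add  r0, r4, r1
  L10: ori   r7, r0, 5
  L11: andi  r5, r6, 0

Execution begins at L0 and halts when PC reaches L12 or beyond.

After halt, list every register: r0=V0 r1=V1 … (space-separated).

r0=0 r1=65523 r2=12 r3=15 r4=8 r5=0 r6=12 r7=12

PC=0  slt  r1, r5, r4        | r0=0 r1=1 r2=12 r3=15 r4=8 r5=1 r6=12 r7=12
PC=1  or   r5, r2, r6        | r0=0 r1=1 r2=12 r3=15 r4=8 r5=12 r6=12 r7=12
PC=2  bne  r1, r5, L11       | r0=0 r1=1 r2=12 r3=15 r4=8 r5=12 r6=12 r7=12  [TAKEN]
PC=3  nor  r1, r5, r7        | r0=0 r1=65523 r2=12 r3=15 r4=8 r5=12 r6=12 r7=12
PC=11 andi  r5, r6, 0        | r0=0 r1=65523 r2=12 r3=15 r4=8 r5=0 r6=12 r7=12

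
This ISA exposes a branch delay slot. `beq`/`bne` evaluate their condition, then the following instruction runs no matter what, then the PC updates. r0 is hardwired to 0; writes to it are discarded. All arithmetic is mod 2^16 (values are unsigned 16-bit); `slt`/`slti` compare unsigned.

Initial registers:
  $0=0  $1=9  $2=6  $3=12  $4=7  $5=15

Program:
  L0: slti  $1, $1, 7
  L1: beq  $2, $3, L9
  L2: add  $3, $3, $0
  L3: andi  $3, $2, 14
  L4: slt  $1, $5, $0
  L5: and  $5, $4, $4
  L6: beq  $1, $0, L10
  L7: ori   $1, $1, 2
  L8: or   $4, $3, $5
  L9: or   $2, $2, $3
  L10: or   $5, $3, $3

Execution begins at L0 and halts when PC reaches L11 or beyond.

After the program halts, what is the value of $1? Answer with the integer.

#0 slti  $1, $1, 7 ; 0/0/6/12/7/15
#1 beq  $2, $3, L9 ; 0/0/6/12/7/15 ; →fallthru
#2 add  $3, $3, $0 ; 0/0/6/12/7/15
#3 andi  $3, $2, 14 ; 0/0/6/6/7/15
#4 slt  $1, $5, $0 ; 0/0/6/6/7/15
#5 and  $5, $4, $4 ; 0/0/6/6/7/7
#6 beq  $1, $0, L10 ; 0/0/6/6/7/7 ; →target
#7 ori   $1, $1, 2 ; 0/2/6/6/7/7
#10 or   $5, $3, $3 ; 0/2/6/6/7/6

2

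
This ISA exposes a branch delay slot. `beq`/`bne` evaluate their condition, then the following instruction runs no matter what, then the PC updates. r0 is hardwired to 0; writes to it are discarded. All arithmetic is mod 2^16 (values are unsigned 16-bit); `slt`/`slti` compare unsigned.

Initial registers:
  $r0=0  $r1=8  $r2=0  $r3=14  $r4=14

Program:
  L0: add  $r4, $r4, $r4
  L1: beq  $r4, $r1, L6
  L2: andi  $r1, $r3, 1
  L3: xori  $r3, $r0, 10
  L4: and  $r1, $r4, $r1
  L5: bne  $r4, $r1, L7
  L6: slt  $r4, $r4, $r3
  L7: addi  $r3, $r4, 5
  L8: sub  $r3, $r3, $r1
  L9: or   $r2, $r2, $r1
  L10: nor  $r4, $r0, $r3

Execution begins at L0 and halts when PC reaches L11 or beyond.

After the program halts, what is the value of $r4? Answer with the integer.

65530

  step pc=0: add  $r4, $r4, $r4  regs=(0,8,0,14,28)
  step pc=1: beq  $r4, $r1, L6  cond=F  regs=(0,8,0,14,28)
  step pc=2: andi  $r1, $r3, 1  regs=(0,0,0,14,28)
  step pc=3: xori  $r3, $r0, 10  regs=(0,0,0,10,28)
  step pc=4: and  $r1, $r4, $r1  regs=(0,0,0,10,28)
  step pc=5: bne  $r4, $r1, L7  cond=T  regs=(0,0,0,10,28)
  step pc=6: slt  $r4, $r4, $r3  regs=(0,0,0,10,0)
  step pc=7: addi  $r3, $r4, 5  regs=(0,0,0,5,0)
  step pc=8: sub  $r3, $r3, $r1  regs=(0,0,0,5,0)
  step pc=9: or   $r2, $r2, $r1  regs=(0,0,0,5,0)
  step pc=10: nor  $r4, $r0, $r3  regs=(0,0,0,5,65530)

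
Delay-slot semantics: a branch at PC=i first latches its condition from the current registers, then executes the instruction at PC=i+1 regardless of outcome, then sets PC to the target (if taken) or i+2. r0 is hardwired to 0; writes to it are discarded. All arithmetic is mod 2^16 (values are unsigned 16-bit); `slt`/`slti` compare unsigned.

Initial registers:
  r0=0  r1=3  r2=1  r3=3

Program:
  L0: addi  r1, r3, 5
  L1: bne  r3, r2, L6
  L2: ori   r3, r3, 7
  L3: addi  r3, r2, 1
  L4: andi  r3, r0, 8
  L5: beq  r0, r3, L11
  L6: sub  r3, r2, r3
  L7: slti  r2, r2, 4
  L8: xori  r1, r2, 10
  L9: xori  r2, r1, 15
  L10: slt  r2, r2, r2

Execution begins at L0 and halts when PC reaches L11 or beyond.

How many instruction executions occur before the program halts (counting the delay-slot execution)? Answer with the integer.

8

  step pc=0: addi  r1, r3, 5  regs=(0,8,1,3)
  step pc=1: bne  r3, r2, L6  cond=T  regs=(0,8,1,3)
  step pc=2: ori   r3, r3, 7  regs=(0,8,1,7)
  step pc=6: sub  r3, r2, r3  regs=(0,8,1,65530)
  step pc=7: slti  r2, r2, 4  regs=(0,8,1,65530)
  step pc=8: xori  r1, r2, 10  regs=(0,11,1,65530)
  step pc=9: xori  r2, r1, 15  regs=(0,11,4,65530)
  step pc=10: slt  r2, r2, r2  regs=(0,11,0,65530)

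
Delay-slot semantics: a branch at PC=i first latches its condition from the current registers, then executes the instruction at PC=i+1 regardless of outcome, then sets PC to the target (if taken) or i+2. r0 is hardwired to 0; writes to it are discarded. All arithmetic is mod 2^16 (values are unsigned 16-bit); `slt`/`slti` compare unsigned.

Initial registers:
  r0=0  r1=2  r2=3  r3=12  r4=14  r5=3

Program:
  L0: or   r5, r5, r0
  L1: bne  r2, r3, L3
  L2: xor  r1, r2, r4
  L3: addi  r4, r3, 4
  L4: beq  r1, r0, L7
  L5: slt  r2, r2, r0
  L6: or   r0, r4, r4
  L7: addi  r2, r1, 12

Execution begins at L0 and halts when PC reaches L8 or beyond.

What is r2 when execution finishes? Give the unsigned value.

25

[0] or   r5, r5, r0  →  {r0:0, r1:2, r2:3, r3:12, r4:14, r5:3}
[1] bne  r2, r3, L3  →  {r0:0, r1:2, r2:3, r3:12, r4:14, r5:3}  ⟨branch taken⟩
[2] xor  r1, r2, r4  →  {r0:0, r1:13, r2:3, r3:12, r4:14, r5:3}
[3] addi  r4, r3, 4  →  {r0:0, r1:13, r2:3, r3:12, r4:16, r5:3}
[4] beq  r1, r0, L7  →  {r0:0, r1:13, r2:3, r3:12, r4:16, r5:3}  ⟨branch fallthrough⟩
[5] slt  r2, r2, r0  →  {r0:0, r1:13, r2:0, r3:12, r4:16, r5:3}
[6] or   r0, r4, r4  →  {r0:0, r1:13, r2:0, r3:12, r4:16, r5:3}
[7] addi  r2, r1, 12  →  {r0:0, r1:13, r2:25, r3:12, r4:16, r5:3}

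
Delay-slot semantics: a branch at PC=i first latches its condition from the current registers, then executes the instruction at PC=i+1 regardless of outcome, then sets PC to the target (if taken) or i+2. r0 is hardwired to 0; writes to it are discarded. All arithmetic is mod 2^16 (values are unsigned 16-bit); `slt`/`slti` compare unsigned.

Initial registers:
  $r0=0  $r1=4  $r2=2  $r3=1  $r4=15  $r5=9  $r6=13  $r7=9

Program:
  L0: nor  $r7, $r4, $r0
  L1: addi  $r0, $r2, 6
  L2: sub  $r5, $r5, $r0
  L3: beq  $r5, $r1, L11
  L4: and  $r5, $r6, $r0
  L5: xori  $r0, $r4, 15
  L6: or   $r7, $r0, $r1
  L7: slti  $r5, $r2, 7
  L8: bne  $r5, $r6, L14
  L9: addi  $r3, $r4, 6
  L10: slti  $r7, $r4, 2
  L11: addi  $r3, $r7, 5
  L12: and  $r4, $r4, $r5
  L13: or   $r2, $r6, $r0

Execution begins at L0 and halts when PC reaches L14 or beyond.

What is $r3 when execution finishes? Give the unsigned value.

21

PC=0  nor  $r7, $r4, $r0     | $r0=0 $r1=4 $r2=2 $r3=1 $r4=15 $r5=9 $r6=13 $r7=65520
PC=1  addi  $r0, $r2, 6      | $r0=0 $r1=4 $r2=2 $r3=1 $r4=15 $r5=9 $r6=13 $r7=65520
PC=2  sub  $r5, $r5, $r0     | $r0=0 $r1=4 $r2=2 $r3=1 $r4=15 $r5=9 $r6=13 $r7=65520
PC=3  beq  $r5, $r1, L11     | $r0=0 $r1=4 $r2=2 $r3=1 $r4=15 $r5=9 $r6=13 $r7=65520  [not taken]
PC=4  and  $r5, $r6, $r0     | $r0=0 $r1=4 $r2=2 $r3=1 $r4=15 $r5=0 $r6=13 $r7=65520
PC=5  xori  $r0, $r4, 15     | $r0=0 $r1=4 $r2=2 $r3=1 $r4=15 $r5=0 $r6=13 $r7=65520
PC=6  or   $r7, $r0, $r1     | $r0=0 $r1=4 $r2=2 $r3=1 $r4=15 $r5=0 $r6=13 $r7=4
PC=7  slti  $r5, $r2, 7      | $r0=0 $r1=4 $r2=2 $r3=1 $r4=15 $r5=1 $r6=13 $r7=4
PC=8  bne  $r5, $r6, L14     | $r0=0 $r1=4 $r2=2 $r3=1 $r4=15 $r5=1 $r6=13 $r7=4  [TAKEN]
PC=9  addi  $r3, $r4, 6      | $r0=0 $r1=4 $r2=2 $r3=21 $r4=15 $r5=1 $r6=13 $r7=4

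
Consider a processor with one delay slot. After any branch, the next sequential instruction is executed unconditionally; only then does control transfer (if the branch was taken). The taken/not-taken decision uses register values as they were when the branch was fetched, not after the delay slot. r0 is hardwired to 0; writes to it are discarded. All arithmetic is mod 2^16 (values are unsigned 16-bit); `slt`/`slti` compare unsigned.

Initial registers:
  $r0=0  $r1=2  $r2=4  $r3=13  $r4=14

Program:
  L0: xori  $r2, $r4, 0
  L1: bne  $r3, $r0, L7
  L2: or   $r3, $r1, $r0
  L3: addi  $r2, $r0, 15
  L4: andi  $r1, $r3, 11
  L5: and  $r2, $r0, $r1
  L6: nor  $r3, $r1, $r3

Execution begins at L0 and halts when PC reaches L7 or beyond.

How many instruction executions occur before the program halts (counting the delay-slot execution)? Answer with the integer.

3

  step pc=0: xori  $r2, $r4, 0  regs=(0,2,14,13,14)
  step pc=1: bne  $r3, $r0, L7  cond=T  regs=(0,2,14,13,14)
  step pc=2: or   $r3, $r1, $r0  regs=(0,2,14,2,14)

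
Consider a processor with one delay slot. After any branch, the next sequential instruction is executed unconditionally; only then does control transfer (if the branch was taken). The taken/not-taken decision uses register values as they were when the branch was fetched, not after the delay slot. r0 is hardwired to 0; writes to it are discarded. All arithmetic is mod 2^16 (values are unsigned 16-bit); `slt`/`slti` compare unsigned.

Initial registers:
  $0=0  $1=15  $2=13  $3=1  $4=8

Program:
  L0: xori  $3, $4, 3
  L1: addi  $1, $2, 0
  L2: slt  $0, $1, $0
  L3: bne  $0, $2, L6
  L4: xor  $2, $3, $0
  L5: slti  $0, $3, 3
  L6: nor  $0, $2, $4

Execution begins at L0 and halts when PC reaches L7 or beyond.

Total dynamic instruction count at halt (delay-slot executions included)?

6

  step pc=0: xori  $3, $4, 3  regs=(0,15,13,11,8)
  step pc=1: addi  $1, $2, 0  regs=(0,13,13,11,8)
  step pc=2: slt  $0, $1, $0  regs=(0,13,13,11,8)
  step pc=3: bne  $0, $2, L6  cond=T  regs=(0,13,13,11,8)
  step pc=4: xor  $2, $3, $0  regs=(0,13,11,11,8)
  step pc=6: nor  $0, $2, $4  regs=(0,13,11,11,8)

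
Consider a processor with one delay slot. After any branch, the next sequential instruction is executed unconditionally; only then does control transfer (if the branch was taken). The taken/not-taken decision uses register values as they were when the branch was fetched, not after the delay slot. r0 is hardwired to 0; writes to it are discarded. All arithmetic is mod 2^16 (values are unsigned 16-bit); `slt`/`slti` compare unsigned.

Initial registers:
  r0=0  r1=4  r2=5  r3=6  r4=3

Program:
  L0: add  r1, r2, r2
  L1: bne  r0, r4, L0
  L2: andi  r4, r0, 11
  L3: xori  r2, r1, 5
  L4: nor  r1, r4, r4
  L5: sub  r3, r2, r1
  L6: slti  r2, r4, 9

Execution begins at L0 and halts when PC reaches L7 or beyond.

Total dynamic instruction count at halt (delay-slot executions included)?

  step pc=0: add  r1, r2, r2  regs=(0,10,5,6,3)
  step pc=1: bne  r0, r4, L0  cond=T  regs=(0,10,5,6,3)
  step pc=2: andi  r4, r0, 11  regs=(0,10,5,6,0)
  step pc=0: add  r1, r2, r2  regs=(0,10,5,6,0)
  step pc=1: bne  r0, r4, L0  cond=F  regs=(0,10,5,6,0)
  step pc=2: andi  r4, r0, 11  regs=(0,10,5,6,0)
  step pc=3: xori  r2, r1, 5  regs=(0,10,15,6,0)
  step pc=4: nor  r1, r4, r4  regs=(0,65535,15,6,0)
  step pc=5: sub  r3, r2, r1  regs=(0,65535,15,16,0)
  step pc=6: slti  r2, r4, 9  regs=(0,65535,1,16,0)

10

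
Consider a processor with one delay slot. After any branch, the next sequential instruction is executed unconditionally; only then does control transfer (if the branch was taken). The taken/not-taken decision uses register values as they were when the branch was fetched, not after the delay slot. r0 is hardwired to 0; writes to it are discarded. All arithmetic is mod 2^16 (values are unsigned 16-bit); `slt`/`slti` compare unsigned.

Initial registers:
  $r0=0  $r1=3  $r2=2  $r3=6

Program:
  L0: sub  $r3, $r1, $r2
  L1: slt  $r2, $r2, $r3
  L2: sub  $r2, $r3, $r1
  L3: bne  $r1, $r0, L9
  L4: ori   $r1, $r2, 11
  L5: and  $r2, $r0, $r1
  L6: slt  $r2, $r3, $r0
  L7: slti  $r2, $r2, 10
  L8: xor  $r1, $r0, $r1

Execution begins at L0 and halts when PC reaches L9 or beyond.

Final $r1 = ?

#0 sub  $r3, $r1, $r2 ; 0/3/2/1
#1 slt  $r2, $r2, $r3 ; 0/3/0/1
#2 sub  $r2, $r3, $r1 ; 0/3/65534/1
#3 bne  $r1, $r0, L9 ; 0/3/65534/1 ; →target
#4 ori   $r1, $r2, 11 ; 0/65535/65534/1

65535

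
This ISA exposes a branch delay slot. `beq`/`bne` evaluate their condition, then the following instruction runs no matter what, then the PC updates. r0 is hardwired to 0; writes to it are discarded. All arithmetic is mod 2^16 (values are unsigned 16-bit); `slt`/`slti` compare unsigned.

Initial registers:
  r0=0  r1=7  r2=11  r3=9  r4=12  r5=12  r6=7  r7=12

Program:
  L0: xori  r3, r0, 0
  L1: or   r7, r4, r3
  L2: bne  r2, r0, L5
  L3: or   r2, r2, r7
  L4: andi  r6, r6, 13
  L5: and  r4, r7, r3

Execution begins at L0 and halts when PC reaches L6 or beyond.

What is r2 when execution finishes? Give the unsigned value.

15

[0] xori  r3, r0, 0  →  {r0:0, r1:7, r2:11, r3:0, r4:12, r5:12, r6:7, r7:12}
[1] or   r7, r4, r3  →  {r0:0, r1:7, r2:11, r3:0, r4:12, r5:12, r6:7, r7:12}
[2] bne  r2, r0, L5  →  {r0:0, r1:7, r2:11, r3:0, r4:12, r5:12, r6:7, r7:12}  ⟨branch taken⟩
[3] or   r2, r2, r7  →  {r0:0, r1:7, r2:15, r3:0, r4:12, r5:12, r6:7, r7:12}
[5] and  r4, r7, r3  →  {r0:0, r1:7, r2:15, r3:0, r4:0, r5:12, r6:7, r7:12}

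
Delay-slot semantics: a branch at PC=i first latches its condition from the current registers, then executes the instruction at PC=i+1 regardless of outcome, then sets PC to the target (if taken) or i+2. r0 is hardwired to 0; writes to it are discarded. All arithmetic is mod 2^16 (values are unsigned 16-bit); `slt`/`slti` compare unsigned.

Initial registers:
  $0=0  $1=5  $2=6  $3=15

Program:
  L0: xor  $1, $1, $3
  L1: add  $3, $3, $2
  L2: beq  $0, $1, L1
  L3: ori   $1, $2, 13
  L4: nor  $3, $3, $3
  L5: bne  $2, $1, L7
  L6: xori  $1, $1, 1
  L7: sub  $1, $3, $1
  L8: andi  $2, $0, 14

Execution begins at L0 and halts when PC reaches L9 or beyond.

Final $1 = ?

65500

  step pc=0: xor  $1, $1, $3  regs=(0,10,6,15)
  step pc=1: add  $3, $3, $2  regs=(0,10,6,21)
  step pc=2: beq  $0, $1, L1  cond=F  regs=(0,10,6,21)
  step pc=3: ori   $1, $2, 13  regs=(0,15,6,21)
  step pc=4: nor  $3, $3, $3  regs=(0,15,6,65514)
  step pc=5: bne  $2, $1, L7  cond=T  regs=(0,15,6,65514)
  step pc=6: xori  $1, $1, 1  regs=(0,14,6,65514)
  step pc=7: sub  $1, $3, $1  regs=(0,65500,6,65514)
  step pc=8: andi  $2, $0, 14  regs=(0,65500,0,65514)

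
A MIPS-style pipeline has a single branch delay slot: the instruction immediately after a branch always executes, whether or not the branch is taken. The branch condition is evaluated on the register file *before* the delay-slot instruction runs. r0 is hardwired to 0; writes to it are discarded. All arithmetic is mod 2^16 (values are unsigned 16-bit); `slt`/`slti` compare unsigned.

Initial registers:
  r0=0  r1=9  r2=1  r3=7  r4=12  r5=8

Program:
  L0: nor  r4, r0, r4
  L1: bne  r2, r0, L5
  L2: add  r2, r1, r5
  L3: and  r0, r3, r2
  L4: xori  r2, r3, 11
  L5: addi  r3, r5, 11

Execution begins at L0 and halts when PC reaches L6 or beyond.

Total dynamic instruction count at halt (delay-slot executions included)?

[0] nor  r4, r0, r4  →  {r0:0, r1:9, r2:1, r3:7, r4:65523, r5:8}
[1] bne  r2, r0, L5  →  {r0:0, r1:9, r2:1, r3:7, r4:65523, r5:8}  ⟨branch taken⟩
[2] add  r2, r1, r5  →  {r0:0, r1:9, r2:17, r3:7, r4:65523, r5:8}
[5] addi  r3, r5, 11  →  {r0:0, r1:9, r2:17, r3:19, r4:65523, r5:8}

4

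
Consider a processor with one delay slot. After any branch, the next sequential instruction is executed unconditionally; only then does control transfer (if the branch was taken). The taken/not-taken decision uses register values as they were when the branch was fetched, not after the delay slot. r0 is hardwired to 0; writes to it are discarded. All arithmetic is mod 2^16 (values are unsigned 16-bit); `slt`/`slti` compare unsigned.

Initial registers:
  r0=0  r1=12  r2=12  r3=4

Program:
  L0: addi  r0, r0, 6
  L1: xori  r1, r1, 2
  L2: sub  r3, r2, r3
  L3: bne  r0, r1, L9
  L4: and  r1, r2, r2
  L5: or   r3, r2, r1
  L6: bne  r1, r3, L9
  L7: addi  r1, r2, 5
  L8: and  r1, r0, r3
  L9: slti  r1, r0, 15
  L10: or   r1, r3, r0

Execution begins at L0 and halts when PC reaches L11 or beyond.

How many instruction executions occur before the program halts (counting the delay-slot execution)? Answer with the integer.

PC=0  addi  r0, r0, 6        | r0=0 r1=12 r2=12 r3=4
PC=1  xori  r1, r1, 2        | r0=0 r1=14 r2=12 r3=4
PC=2  sub  r3, r2, r3        | r0=0 r1=14 r2=12 r3=8
PC=3  bne  r0, r1, L9        | r0=0 r1=14 r2=12 r3=8  [TAKEN]
PC=4  and  r1, r2, r2        | r0=0 r1=12 r2=12 r3=8
PC=9  slti  r1, r0, 15       | r0=0 r1=1 r2=12 r3=8
PC=10 or   r1, r3, r0        | r0=0 r1=8 r2=12 r3=8

7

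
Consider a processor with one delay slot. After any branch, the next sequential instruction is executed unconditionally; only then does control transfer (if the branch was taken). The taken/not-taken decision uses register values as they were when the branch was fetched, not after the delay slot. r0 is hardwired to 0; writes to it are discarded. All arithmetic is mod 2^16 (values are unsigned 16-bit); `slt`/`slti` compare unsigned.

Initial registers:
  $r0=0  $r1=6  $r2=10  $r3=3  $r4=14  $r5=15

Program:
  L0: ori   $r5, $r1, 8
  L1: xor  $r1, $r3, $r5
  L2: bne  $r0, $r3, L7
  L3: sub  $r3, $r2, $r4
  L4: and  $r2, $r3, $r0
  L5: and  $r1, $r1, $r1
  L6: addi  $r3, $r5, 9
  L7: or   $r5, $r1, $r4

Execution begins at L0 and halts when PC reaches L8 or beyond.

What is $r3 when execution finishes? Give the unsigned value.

  step pc=0: ori   $r5, $r1, 8  regs=(0,6,10,3,14,14)
  step pc=1: xor  $r1, $r3, $r5  regs=(0,13,10,3,14,14)
  step pc=2: bne  $r0, $r3, L7  cond=T  regs=(0,13,10,3,14,14)
  step pc=3: sub  $r3, $r2, $r4  regs=(0,13,10,65532,14,14)
  step pc=7: or   $r5, $r1, $r4  regs=(0,13,10,65532,14,15)

65532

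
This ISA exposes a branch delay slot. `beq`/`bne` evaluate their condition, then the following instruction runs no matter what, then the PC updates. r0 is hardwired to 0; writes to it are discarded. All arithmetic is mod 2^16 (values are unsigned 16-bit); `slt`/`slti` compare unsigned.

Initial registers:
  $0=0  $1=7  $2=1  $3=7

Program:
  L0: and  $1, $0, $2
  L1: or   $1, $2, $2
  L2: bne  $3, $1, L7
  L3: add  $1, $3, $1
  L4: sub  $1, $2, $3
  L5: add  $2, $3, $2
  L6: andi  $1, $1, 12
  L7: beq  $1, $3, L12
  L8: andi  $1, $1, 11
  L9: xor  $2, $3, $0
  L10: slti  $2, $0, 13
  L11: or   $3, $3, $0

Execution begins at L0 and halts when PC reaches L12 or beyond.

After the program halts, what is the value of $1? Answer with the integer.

8

PC=0  and  $1, $0, $2        | $0=0 $1=0 $2=1 $3=7
PC=1  or   $1, $2, $2        | $0=0 $1=1 $2=1 $3=7
PC=2  bne  $3, $1, L7        | $0=0 $1=1 $2=1 $3=7  [TAKEN]
PC=3  add  $1, $3, $1        | $0=0 $1=8 $2=1 $3=7
PC=7  beq  $1, $3, L12       | $0=0 $1=8 $2=1 $3=7  [not taken]
PC=8  andi  $1, $1, 11       | $0=0 $1=8 $2=1 $3=7
PC=9  xor  $2, $3, $0        | $0=0 $1=8 $2=7 $3=7
PC=10 slti  $2, $0, 13       | $0=0 $1=8 $2=1 $3=7
PC=11 or   $3, $3, $0        | $0=0 $1=8 $2=1 $3=7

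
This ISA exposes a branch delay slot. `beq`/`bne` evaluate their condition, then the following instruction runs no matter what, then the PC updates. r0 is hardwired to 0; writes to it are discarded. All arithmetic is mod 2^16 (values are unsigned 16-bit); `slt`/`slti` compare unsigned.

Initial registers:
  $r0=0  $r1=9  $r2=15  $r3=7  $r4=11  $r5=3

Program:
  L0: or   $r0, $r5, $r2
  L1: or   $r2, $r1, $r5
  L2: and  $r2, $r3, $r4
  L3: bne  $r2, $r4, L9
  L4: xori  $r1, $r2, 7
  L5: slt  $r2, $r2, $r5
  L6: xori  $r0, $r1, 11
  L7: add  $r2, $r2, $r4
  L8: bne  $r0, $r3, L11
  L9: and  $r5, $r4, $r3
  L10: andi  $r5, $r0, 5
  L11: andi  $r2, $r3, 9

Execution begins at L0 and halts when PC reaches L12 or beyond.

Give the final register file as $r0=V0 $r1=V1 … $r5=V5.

#0 or   $r0, $r5, $r2 ; 0/9/15/7/11/3
#1 or   $r2, $r1, $r5 ; 0/9/11/7/11/3
#2 and  $r2, $r3, $r4 ; 0/9/3/7/11/3
#3 bne  $r2, $r4, L9 ; 0/9/3/7/11/3 ; →target
#4 xori  $r1, $r2, 7 ; 0/4/3/7/11/3
#9 and  $r5, $r4, $r3 ; 0/4/3/7/11/3
#10 andi  $r5, $r0, 5 ; 0/4/3/7/11/0
#11 andi  $r2, $r3, 9 ; 0/4/1/7/11/0

$r0=0 $r1=4 $r2=1 $r3=7 $r4=11 $r5=0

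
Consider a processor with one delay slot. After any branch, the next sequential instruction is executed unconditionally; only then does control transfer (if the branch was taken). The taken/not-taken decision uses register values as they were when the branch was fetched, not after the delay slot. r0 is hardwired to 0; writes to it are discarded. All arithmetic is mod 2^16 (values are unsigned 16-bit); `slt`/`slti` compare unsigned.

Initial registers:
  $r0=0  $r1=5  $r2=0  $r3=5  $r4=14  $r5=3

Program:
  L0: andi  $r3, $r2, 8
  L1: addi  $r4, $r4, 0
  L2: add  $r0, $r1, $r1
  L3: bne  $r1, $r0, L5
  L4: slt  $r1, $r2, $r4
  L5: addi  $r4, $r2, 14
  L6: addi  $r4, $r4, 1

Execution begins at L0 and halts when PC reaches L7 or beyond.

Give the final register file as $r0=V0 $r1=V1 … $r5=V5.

$r0=0 $r1=1 $r2=0 $r3=0 $r4=15 $r5=3

  step pc=0: andi  $r3, $r2, 8  regs=(0,5,0,0,14,3)
  step pc=1: addi  $r4, $r4, 0  regs=(0,5,0,0,14,3)
  step pc=2: add  $r0, $r1, $r1  regs=(0,5,0,0,14,3)
  step pc=3: bne  $r1, $r0, L5  cond=T  regs=(0,5,0,0,14,3)
  step pc=4: slt  $r1, $r2, $r4  regs=(0,1,0,0,14,3)
  step pc=5: addi  $r4, $r2, 14  regs=(0,1,0,0,14,3)
  step pc=6: addi  $r4, $r4, 1  regs=(0,1,0,0,15,3)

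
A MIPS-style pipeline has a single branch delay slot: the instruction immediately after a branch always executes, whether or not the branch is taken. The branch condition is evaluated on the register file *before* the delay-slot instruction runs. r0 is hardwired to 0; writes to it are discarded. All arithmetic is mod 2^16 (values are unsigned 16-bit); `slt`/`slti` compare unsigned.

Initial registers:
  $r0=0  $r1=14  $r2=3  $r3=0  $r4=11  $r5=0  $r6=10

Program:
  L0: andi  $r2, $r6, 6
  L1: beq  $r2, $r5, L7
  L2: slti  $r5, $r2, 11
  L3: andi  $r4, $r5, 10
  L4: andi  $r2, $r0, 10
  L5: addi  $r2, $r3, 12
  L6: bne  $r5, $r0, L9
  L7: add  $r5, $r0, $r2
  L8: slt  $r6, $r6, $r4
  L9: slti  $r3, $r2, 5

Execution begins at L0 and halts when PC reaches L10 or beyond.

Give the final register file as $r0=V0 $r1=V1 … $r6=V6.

PC=0  andi  $r2, $r6, 6      | $r0=0 $r1=14 $r2=2 $r3=0 $r4=11 $r5=0 $r6=10
PC=1  beq  $r2, $r5, L7      | $r0=0 $r1=14 $r2=2 $r3=0 $r4=11 $r5=0 $r6=10  [not taken]
PC=2  slti  $r5, $r2, 11     | $r0=0 $r1=14 $r2=2 $r3=0 $r4=11 $r5=1 $r6=10
PC=3  andi  $r4, $r5, 10     | $r0=0 $r1=14 $r2=2 $r3=0 $r4=0 $r5=1 $r6=10
PC=4  andi  $r2, $r0, 10     | $r0=0 $r1=14 $r2=0 $r3=0 $r4=0 $r5=1 $r6=10
PC=5  addi  $r2, $r3, 12     | $r0=0 $r1=14 $r2=12 $r3=0 $r4=0 $r5=1 $r6=10
PC=6  bne  $r5, $r0, L9      | $r0=0 $r1=14 $r2=12 $r3=0 $r4=0 $r5=1 $r6=10  [TAKEN]
PC=7  add  $r5, $r0, $r2     | $r0=0 $r1=14 $r2=12 $r3=0 $r4=0 $r5=12 $r6=10
PC=9  slti  $r3, $r2, 5      | $r0=0 $r1=14 $r2=12 $r3=0 $r4=0 $r5=12 $r6=10

$r0=0 $r1=14 $r2=12 $r3=0 $r4=0 $r5=12 $r6=10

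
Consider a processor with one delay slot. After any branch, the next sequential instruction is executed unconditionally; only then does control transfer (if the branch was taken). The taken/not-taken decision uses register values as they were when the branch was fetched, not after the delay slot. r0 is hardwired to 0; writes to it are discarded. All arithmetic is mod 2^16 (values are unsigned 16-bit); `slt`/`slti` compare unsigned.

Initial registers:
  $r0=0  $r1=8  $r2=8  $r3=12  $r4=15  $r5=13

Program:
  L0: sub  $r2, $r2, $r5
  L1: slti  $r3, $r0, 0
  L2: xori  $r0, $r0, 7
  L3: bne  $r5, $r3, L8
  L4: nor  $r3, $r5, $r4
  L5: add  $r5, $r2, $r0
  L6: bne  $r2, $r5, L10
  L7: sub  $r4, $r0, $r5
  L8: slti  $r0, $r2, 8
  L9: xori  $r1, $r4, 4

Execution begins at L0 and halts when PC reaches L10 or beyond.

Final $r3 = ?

65520

#0 sub  $r2, $r2, $r5 ; 0/8/65531/12/15/13
#1 slti  $r3, $r0, 0 ; 0/8/65531/0/15/13
#2 xori  $r0, $r0, 7 ; 0/8/65531/0/15/13
#3 bne  $r5, $r3, L8 ; 0/8/65531/0/15/13 ; →target
#4 nor  $r3, $r5, $r4 ; 0/8/65531/65520/15/13
#8 slti  $r0, $r2, 8 ; 0/8/65531/65520/15/13
#9 xori  $r1, $r4, 4 ; 0/11/65531/65520/15/13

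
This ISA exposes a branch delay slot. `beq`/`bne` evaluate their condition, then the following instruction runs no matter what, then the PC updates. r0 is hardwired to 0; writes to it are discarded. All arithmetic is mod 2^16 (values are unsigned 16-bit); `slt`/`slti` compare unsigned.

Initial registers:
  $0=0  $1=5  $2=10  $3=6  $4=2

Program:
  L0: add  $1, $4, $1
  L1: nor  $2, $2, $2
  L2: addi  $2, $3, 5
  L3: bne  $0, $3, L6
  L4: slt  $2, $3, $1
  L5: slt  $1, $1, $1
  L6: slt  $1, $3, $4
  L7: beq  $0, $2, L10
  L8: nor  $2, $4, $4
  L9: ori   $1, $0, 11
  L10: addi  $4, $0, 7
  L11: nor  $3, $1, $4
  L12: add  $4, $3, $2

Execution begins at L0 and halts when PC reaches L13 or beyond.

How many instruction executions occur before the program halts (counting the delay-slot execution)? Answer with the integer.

12

#0 add  $1, $4, $1 ; 0/7/10/6/2
#1 nor  $2, $2, $2 ; 0/7/65525/6/2
#2 addi  $2, $3, 5 ; 0/7/11/6/2
#3 bne  $0, $3, L6 ; 0/7/11/6/2 ; →target
#4 slt  $2, $3, $1 ; 0/7/1/6/2
#6 slt  $1, $3, $4 ; 0/0/1/6/2
#7 beq  $0, $2, L10 ; 0/0/1/6/2 ; →fallthru
#8 nor  $2, $4, $4 ; 0/0/65533/6/2
#9 ori   $1, $0, 11 ; 0/11/65533/6/2
#10 addi  $4, $0, 7 ; 0/11/65533/6/7
#11 nor  $3, $1, $4 ; 0/11/65533/65520/7
#12 add  $4, $3, $2 ; 0/11/65533/65520/65517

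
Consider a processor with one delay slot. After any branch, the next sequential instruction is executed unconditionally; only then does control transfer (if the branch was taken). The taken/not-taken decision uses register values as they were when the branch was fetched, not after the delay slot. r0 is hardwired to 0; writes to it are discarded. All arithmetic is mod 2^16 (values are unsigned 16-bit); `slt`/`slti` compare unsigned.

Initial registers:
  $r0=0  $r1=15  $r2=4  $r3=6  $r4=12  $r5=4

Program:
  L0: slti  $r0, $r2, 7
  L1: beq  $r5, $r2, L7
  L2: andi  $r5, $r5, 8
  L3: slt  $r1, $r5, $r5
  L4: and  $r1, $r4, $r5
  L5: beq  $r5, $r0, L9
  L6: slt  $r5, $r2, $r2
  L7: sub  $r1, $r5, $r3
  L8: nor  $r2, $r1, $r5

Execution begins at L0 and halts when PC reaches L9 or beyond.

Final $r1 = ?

65530

PC=0  slti  $r0, $r2, 7      | $r0=0 $r1=15 $r2=4 $r3=6 $r4=12 $r5=4
PC=1  beq  $r5, $r2, L7      | $r0=0 $r1=15 $r2=4 $r3=6 $r4=12 $r5=4  [TAKEN]
PC=2  andi  $r5, $r5, 8      | $r0=0 $r1=15 $r2=4 $r3=6 $r4=12 $r5=0
PC=7  sub  $r1, $r5, $r3     | $r0=0 $r1=65530 $r2=4 $r3=6 $r4=12 $r5=0
PC=8  nor  $r2, $r1, $r5     | $r0=0 $r1=65530 $r2=5 $r3=6 $r4=12 $r5=0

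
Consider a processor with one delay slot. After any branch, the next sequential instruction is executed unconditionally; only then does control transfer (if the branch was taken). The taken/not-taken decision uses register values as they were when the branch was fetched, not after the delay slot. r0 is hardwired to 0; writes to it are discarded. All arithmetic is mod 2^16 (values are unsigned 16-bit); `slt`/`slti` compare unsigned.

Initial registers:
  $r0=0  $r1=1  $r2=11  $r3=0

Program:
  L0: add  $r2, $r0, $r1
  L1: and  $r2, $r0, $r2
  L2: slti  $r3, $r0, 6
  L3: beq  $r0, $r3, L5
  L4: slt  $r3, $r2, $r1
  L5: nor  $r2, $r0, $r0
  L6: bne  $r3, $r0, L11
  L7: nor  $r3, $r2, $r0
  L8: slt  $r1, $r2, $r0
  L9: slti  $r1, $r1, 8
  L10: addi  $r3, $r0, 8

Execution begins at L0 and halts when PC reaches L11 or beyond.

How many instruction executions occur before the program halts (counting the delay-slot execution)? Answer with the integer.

  step pc=0: add  $r2, $r0, $r1  regs=(0,1,1,0)
  step pc=1: and  $r2, $r0, $r2  regs=(0,1,0,0)
  step pc=2: slti  $r3, $r0, 6  regs=(0,1,0,1)
  step pc=3: beq  $r0, $r3, L5  cond=F  regs=(0,1,0,1)
  step pc=4: slt  $r3, $r2, $r1  regs=(0,1,0,1)
  step pc=5: nor  $r2, $r0, $r0  regs=(0,1,65535,1)
  step pc=6: bne  $r3, $r0, L11  cond=T  regs=(0,1,65535,1)
  step pc=7: nor  $r3, $r2, $r0  regs=(0,1,65535,0)

8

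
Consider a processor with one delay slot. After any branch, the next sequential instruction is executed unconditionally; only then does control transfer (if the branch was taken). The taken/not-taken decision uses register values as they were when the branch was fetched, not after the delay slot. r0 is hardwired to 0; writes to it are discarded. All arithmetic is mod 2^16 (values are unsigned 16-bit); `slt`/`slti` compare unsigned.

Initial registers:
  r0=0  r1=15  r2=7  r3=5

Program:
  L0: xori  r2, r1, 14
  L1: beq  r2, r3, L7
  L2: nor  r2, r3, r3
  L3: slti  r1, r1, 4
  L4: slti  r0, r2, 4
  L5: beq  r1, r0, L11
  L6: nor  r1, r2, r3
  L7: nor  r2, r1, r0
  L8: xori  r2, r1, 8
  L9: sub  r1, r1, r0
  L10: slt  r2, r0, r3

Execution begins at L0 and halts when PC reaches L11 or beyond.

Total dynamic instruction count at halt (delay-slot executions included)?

7

[0] xori  r2, r1, 14  →  {r0:0, r1:15, r2:1, r3:5}
[1] beq  r2, r3, L7  →  {r0:0, r1:15, r2:1, r3:5}  ⟨branch fallthrough⟩
[2] nor  r2, r3, r3  →  {r0:0, r1:15, r2:65530, r3:5}
[3] slti  r1, r1, 4  →  {r0:0, r1:0, r2:65530, r3:5}
[4] slti  r0, r2, 4  →  {r0:0, r1:0, r2:65530, r3:5}
[5] beq  r1, r0, L11  →  {r0:0, r1:0, r2:65530, r3:5}  ⟨branch taken⟩
[6] nor  r1, r2, r3  →  {r0:0, r1:0, r2:65530, r3:5}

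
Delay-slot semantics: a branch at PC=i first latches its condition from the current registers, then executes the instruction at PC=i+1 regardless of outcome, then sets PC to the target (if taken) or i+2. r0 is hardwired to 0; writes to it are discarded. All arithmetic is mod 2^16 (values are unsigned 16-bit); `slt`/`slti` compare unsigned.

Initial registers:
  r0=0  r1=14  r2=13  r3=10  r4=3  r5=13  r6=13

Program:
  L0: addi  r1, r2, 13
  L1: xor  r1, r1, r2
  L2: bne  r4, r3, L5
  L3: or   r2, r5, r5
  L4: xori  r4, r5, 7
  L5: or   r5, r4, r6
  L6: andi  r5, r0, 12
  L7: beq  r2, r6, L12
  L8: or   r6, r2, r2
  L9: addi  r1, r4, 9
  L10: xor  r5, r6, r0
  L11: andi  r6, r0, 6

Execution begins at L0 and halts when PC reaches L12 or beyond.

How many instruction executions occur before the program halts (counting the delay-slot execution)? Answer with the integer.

  step pc=0: addi  r1, r2, 13  regs=(0,26,13,10,3,13,13)
  step pc=1: xor  r1, r1, r2  regs=(0,23,13,10,3,13,13)
  step pc=2: bne  r4, r3, L5  cond=T  regs=(0,23,13,10,3,13,13)
  step pc=3: or   r2, r5, r5  regs=(0,23,13,10,3,13,13)
  step pc=5: or   r5, r4, r6  regs=(0,23,13,10,3,15,13)
  step pc=6: andi  r5, r0, 12  regs=(0,23,13,10,3,0,13)
  step pc=7: beq  r2, r6, L12  cond=T  regs=(0,23,13,10,3,0,13)
  step pc=8: or   r6, r2, r2  regs=(0,23,13,10,3,0,13)

8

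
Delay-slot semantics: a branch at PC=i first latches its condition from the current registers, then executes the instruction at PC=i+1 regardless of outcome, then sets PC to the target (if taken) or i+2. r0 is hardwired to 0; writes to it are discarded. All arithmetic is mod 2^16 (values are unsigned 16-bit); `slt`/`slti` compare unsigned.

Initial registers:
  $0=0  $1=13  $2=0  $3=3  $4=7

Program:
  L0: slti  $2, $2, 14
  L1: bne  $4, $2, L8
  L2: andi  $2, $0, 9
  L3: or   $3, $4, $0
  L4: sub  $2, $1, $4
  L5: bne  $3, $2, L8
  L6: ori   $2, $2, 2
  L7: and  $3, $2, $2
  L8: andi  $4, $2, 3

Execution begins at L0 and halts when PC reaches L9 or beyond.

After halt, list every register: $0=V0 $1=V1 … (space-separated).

  step pc=0: slti  $2, $2, 14  regs=(0,13,1,3,7)
  step pc=1: bne  $4, $2, L8  cond=T  regs=(0,13,1,3,7)
  step pc=2: andi  $2, $0, 9  regs=(0,13,0,3,7)
  step pc=8: andi  $4, $2, 3  regs=(0,13,0,3,0)

$0=0 $1=13 $2=0 $3=3 $4=0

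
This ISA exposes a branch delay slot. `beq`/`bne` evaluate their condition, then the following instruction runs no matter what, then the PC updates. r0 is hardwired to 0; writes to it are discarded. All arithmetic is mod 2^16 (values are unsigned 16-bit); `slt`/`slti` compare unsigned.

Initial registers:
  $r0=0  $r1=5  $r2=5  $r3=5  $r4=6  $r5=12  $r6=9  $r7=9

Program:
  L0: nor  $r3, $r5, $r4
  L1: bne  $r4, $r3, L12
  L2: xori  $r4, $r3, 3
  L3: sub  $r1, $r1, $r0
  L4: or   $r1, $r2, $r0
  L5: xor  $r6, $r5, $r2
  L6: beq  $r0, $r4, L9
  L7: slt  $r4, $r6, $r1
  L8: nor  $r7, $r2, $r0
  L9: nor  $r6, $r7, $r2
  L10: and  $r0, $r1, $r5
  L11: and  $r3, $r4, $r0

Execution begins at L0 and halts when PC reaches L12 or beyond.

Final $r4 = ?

#0 nor  $r3, $r5, $r4 ; 0/5/5/65521/6/12/9/9
#1 bne  $r4, $r3, L12 ; 0/5/5/65521/6/12/9/9 ; →target
#2 xori  $r4, $r3, 3 ; 0/5/5/65521/65522/12/9/9

65522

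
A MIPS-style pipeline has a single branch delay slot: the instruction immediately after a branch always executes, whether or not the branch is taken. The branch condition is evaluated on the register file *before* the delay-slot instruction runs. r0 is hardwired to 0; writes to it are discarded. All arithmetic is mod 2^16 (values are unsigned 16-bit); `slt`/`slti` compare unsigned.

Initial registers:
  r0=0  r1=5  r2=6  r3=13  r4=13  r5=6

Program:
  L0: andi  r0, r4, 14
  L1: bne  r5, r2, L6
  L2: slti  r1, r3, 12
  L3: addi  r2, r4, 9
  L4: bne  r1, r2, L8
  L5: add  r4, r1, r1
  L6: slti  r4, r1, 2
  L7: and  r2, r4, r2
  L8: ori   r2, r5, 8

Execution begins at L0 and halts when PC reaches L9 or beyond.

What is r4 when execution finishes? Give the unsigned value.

PC=0  andi  r0, r4, 14       | r0=0 r1=5 r2=6 r3=13 r4=13 r5=6
PC=1  bne  r5, r2, L6        | r0=0 r1=5 r2=6 r3=13 r4=13 r5=6  [not taken]
PC=2  slti  r1, r3, 12       | r0=0 r1=0 r2=6 r3=13 r4=13 r5=6
PC=3  addi  r2, r4, 9        | r0=0 r1=0 r2=22 r3=13 r4=13 r5=6
PC=4  bne  r1, r2, L8        | r0=0 r1=0 r2=22 r3=13 r4=13 r5=6  [TAKEN]
PC=5  add  r4, r1, r1        | r0=0 r1=0 r2=22 r3=13 r4=0 r5=6
PC=8  ori   r2, r5, 8        | r0=0 r1=0 r2=14 r3=13 r4=0 r5=6

0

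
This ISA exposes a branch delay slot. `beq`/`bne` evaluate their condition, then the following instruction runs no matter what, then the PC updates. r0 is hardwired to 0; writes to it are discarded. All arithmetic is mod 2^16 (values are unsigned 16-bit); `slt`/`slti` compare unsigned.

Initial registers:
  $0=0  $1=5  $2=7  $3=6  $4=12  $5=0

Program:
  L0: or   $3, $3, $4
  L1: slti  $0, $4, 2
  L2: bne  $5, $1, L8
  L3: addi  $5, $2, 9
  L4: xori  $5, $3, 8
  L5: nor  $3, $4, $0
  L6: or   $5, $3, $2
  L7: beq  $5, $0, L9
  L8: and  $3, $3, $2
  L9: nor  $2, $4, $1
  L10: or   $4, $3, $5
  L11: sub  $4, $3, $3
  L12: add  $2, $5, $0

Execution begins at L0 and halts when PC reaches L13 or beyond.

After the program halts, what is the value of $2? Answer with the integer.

  step pc=0: or   $3, $3, $4  regs=(0,5,7,14,12,0)
  step pc=1: slti  $0, $4, 2  regs=(0,5,7,14,12,0)
  step pc=2: bne  $5, $1, L8  cond=T  regs=(0,5,7,14,12,0)
  step pc=3: addi  $5, $2, 9  regs=(0,5,7,14,12,16)
  step pc=8: and  $3, $3, $2  regs=(0,5,7,6,12,16)
  step pc=9: nor  $2, $4, $1  regs=(0,5,65522,6,12,16)
  step pc=10: or   $4, $3, $5  regs=(0,5,65522,6,22,16)
  step pc=11: sub  $4, $3, $3  regs=(0,5,65522,6,0,16)
  step pc=12: add  $2, $5, $0  regs=(0,5,16,6,0,16)

16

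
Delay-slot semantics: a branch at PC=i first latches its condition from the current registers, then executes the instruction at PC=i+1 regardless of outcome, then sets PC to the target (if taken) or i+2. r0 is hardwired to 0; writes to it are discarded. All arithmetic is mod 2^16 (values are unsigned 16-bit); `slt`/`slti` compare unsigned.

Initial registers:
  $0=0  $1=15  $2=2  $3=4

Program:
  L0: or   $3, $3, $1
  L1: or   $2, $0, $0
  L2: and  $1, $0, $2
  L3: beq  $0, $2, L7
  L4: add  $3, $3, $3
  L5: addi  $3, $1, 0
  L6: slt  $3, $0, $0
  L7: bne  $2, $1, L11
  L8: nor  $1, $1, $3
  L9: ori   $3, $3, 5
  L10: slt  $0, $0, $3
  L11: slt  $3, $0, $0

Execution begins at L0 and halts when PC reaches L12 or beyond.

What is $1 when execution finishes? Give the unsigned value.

#0 or   $3, $3, $1 ; 0/15/2/15
#1 or   $2, $0, $0 ; 0/15/0/15
#2 and  $1, $0, $2 ; 0/0/0/15
#3 beq  $0, $2, L7 ; 0/0/0/15 ; →target
#4 add  $3, $3, $3 ; 0/0/0/30
#7 bne  $2, $1, L11 ; 0/0/0/30 ; →fallthru
#8 nor  $1, $1, $3 ; 0/65505/0/30
#9 ori   $3, $3, 5 ; 0/65505/0/31
#10 slt  $0, $0, $3 ; 0/65505/0/31
#11 slt  $3, $0, $0 ; 0/65505/0/0

65505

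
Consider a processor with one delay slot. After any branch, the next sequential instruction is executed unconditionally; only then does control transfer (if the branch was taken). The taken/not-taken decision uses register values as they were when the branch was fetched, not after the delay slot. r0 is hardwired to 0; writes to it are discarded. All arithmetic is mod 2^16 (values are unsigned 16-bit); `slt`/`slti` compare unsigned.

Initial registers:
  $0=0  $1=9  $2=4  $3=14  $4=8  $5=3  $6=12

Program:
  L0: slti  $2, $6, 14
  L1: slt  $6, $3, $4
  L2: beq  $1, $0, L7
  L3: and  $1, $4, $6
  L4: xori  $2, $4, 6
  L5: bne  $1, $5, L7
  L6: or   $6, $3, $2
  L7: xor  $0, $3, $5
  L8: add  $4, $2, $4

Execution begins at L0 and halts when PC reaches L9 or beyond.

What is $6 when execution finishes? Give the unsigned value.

14

  step pc=0: slti  $2, $6, 14  regs=(0,9,1,14,8,3,12)
  step pc=1: slt  $6, $3, $4  regs=(0,9,1,14,8,3,0)
  step pc=2: beq  $1, $0, L7  cond=F  regs=(0,9,1,14,8,3,0)
  step pc=3: and  $1, $4, $6  regs=(0,0,1,14,8,3,0)
  step pc=4: xori  $2, $4, 6  regs=(0,0,14,14,8,3,0)
  step pc=5: bne  $1, $5, L7  cond=T  regs=(0,0,14,14,8,3,0)
  step pc=6: or   $6, $3, $2  regs=(0,0,14,14,8,3,14)
  step pc=7: xor  $0, $3, $5  regs=(0,0,14,14,8,3,14)
  step pc=8: add  $4, $2, $4  regs=(0,0,14,14,22,3,14)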